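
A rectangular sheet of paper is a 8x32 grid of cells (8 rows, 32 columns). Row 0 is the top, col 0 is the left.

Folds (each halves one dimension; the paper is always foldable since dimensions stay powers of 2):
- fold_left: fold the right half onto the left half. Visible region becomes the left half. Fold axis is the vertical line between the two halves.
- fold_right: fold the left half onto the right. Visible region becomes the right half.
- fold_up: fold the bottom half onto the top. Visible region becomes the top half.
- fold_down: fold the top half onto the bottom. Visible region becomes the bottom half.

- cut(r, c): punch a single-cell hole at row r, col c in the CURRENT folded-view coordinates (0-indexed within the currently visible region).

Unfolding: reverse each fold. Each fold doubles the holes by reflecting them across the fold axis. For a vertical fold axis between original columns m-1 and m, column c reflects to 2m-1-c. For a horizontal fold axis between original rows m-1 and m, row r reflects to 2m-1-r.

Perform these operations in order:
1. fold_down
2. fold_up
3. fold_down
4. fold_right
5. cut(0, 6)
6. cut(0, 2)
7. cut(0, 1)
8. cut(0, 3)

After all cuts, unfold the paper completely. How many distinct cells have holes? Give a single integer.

Answer: 64

Derivation:
Op 1 fold_down: fold axis h@4; visible region now rows[4,8) x cols[0,32) = 4x32
Op 2 fold_up: fold axis h@6; visible region now rows[4,6) x cols[0,32) = 2x32
Op 3 fold_down: fold axis h@5; visible region now rows[5,6) x cols[0,32) = 1x32
Op 4 fold_right: fold axis v@16; visible region now rows[5,6) x cols[16,32) = 1x16
Op 5 cut(0, 6): punch at orig (5,22); cuts so far [(5, 22)]; region rows[5,6) x cols[16,32) = 1x16
Op 6 cut(0, 2): punch at orig (5,18); cuts so far [(5, 18), (5, 22)]; region rows[5,6) x cols[16,32) = 1x16
Op 7 cut(0, 1): punch at orig (5,17); cuts so far [(5, 17), (5, 18), (5, 22)]; region rows[5,6) x cols[16,32) = 1x16
Op 8 cut(0, 3): punch at orig (5,19); cuts so far [(5, 17), (5, 18), (5, 19), (5, 22)]; region rows[5,6) x cols[16,32) = 1x16
Unfold 1 (reflect across v@16): 8 holes -> [(5, 9), (5, 12), (5, 13), (5, 14), (5, 17), (5, 18), (5, 19), (5, 22)]
Unfold 2 (reflect across h@5): 16 holes -> [(4, 9), (4, 12), (4, 13), (4, 14), (4, 17), (4, 18), (4, 19), (4, 22), (5, 9), (5, 12), (5, 13), (5, 14), (5, 17), (5, 18), (5, 19), (5, 22)]
Unfold 3 (reflect across h@6): 32 holes -> [(4, 9), (4, 12), (4, 13), (4, 14), (4, 17), (4, 18), (4, 19), (4, 22), (5, 9), (5, 12), (5, 13), (5, 14), (5, 17), (5, 18), (5, 19), (5, 22), (6, 9), (6, 12), (6, 13), (6, 14), (6, 17), (6, 18), (6, 19), (6, 22), (7, 9), (7, 12), (7, 13), (7, 14), (7, 17), (7, 18), (7, 19), (7, 22)]
Unfold 4 (reflect across h@4): 64 holes -> [(0, 9), (0, 12), (0, 13), (0, 14), (0, 17), (0, 18), (0, 19), (0, 22), (1, 9), (1, 12), (1, 13), (1, 14), (1, 17), (1, 18), (1, 19), (1, 22), (2, 9), (2, 12), (2, 13), (2, 14), (2, 17), (2, 18), (2, 19), (2, 22), (3, 9), (3, 12), (3, 13), (3, 14), (3, 17), (3, 18), (3, 19), (3, 22), (4, 9), (4, 12), (4, 13), (4, 14), (4, 17), (4, 18), (4, 19), (4, 22), (5, 9), (5, 12), (5, 13), (5, 14), (5, 17), (5, 18), (5, 19), (5, 22), (6, 9), (6, 12), (6, 13), (6, 14), (6, 17), (6, 18), (6, 19), (6, 22), (7, 9), (7, 12), (7, 13), (7, 14), (7, 17), (7, 18), (7, 19), (7, 22)]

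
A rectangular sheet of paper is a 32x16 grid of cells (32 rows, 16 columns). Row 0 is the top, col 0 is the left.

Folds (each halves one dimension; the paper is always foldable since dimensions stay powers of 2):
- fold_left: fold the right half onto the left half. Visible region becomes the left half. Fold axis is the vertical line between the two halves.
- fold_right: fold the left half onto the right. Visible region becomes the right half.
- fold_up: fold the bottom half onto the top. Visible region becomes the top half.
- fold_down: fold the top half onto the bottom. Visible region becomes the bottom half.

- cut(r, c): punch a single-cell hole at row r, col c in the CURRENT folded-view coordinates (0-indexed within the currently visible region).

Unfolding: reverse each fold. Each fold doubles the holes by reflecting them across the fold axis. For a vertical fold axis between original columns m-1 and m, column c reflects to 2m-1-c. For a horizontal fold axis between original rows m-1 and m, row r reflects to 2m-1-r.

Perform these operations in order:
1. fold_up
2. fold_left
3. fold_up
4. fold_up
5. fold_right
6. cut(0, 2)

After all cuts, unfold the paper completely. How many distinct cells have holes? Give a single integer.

Answer: 32

Derivation:
Op 1 fold_up: fold axis h@16; visible region now rows[0,16) x cols[0,16) = 16x16
Op 2 fold_left: fold axis v@8; visible region now rows[0,16) x cols[0,8) = 16x8
Op 3 fold_up: fold axis h@8; visible region now rows[0,8) x cols[0,8) = 8x8
Op 4 fold_up: fold axis h@4; visible region now rows[0,4) x cols[0,8) = 4x8
Op 5 fold_right: fold axis v@4; visible region now rows[0,4) x cols[4,8) = 4x4
Op 6 cut(0, 2): punch at orig (0,6); cuts so far [(0, 6)]; region rows[0,4) x cols[4,8) = 4x4
Unfold 1 (reflect across v@4): 2 holes -> [(0, 1), (0, 6)]
Unfold 2 (reflect across h@4): 4 holes -> [(0, 1), (0, 6), (7, 1), (7, 6)]
Unfold 3 (reflect across h@8): 8 holes -> [(0, 1), (0, 6), (7, 1), (7, 6), (8, 1), (8, 6), (15, 1), (15, 6)]
Unfold 4 (reflect across v@8): 16 holes -> [(0, 1), (0, 6), (0, 9), (0, 14), (7, 1), (7, 6), (7, 9), (7, 14), (8, 1), (8, 6), (8, 9), (8, 14), (15, 1), (15, 6), (15, 9), (15, 14)]
Unfold 5 (reflect across h@16): 32 holes -> [(0, 1), (0, 6), (0, 9), (0, 14), (7, 1), (7, 6), (7, 9), (7, 14), (8, 1), (8, 6), (8, 9), (8, 14), (15, 1), (15, 6), (15, 9), (15, 14), (16, 1), (16, 6), (16, 9), (16, 14), (23, 1), (23, 6), (23, 9), (23, 14), (24, 1), (24, 6), (24, 9), (24, 14), (31, 1), (31, 6), (31, 9), (31, 14)]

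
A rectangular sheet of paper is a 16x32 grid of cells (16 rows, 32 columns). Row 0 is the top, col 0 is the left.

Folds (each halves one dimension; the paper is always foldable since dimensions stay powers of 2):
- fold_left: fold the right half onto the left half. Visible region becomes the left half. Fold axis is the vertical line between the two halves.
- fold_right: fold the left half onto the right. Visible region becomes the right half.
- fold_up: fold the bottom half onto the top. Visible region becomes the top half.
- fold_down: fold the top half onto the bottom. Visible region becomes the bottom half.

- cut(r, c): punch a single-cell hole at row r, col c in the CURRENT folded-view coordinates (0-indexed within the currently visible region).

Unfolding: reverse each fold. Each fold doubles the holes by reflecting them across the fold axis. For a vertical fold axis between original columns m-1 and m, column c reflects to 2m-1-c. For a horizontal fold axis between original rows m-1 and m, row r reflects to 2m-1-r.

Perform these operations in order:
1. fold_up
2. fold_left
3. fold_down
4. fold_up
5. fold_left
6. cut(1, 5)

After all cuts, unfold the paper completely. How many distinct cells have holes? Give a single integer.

Op 1 fold_up: fold axis h@8; visible region now rows[0,8) x cols[0,32) = 8x32
Op 2 fold_left: fold axis v@16; visible region now rows[0,8) x cols[0,16) = 8x16
Op 3 fold_down: fold axis h@4; visible region now rows[4,8) x cols[0,16) = 4x16
Op 4 fold_up: fold axis h@6; visible region now rows[4,6) x cols[0,16) = 2x16
Op 5 fold_left: fold axis v@8; visible region now rows[4,6) x cols[0,8) = 2x8
Op 6 cut(1, 5): punch at orig (5,5); cuts so far [(5, 5)]; region rows[4,6) x cols[0,8) = 2x8
Unfold 1 (reflect across v@8): 2 holes -> [(5, 5), (5, 10)]
Unfold 2 (reflect across h@6): 4 holes -> [(5, 5), (5, 10), (6, 5), (6, 10)]
Unfold 3 (reflect across h@4): 8 holes -> [(1, 5), (1, 10), (2, 5), (2, 10), (5, 5), (5, 10), (6, 5), (6, 10)]
Unfold 4 (reflect across v@16): 16 holes -> [(1, 5), (1, 10), (1, 21), (1, 26), (2, 5), (2, 10), (2, 21), (2, 26), (5, 5), (5, 10), (5, 21), (5, 26), (6, 5), (6, 10), (6, 21), (6, 26)]
Unfold 5 (reflect across h@8): 32 holes -> [(1, 5), (1, 10), (1, 21), (1, 26), (2, 5), (2, 10), (2, 21), (2, 26), (5, 5), (5, 10), (5, 21), (5, 26), (6, 5), (6, 10), (6, 21), (6, 26), (9, 5), (9, 10), (9, 21), (9, 26), (10, 5), (10, 10), (10, 21), (10, 26), (13, 5), (13, 10), (13, 21), (13, 26), (14, 5), (14, 10), (14, 21), (14, 26)]

Answer: 32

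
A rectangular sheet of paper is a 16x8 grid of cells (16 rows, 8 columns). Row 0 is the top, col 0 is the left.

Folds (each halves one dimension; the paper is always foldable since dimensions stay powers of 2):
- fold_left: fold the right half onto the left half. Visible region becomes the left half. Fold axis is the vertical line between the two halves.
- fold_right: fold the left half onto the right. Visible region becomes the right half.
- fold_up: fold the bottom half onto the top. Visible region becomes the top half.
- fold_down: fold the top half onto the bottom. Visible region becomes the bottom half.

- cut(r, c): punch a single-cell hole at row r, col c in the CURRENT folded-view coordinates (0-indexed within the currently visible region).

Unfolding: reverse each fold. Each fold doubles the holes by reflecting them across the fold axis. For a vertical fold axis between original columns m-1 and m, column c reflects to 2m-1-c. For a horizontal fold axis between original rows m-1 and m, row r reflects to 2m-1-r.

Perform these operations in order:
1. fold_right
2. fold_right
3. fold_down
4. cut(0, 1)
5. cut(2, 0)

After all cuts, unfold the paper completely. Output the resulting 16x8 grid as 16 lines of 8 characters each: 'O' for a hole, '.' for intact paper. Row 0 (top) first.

Answer: ........
........
........
........
........
.OO..OO.
........
O..OO..O
O..OO..O
........
.OO..OO.
........
........
........
........
........

Derivation:
Op 1 fold_right: fold axis v@4; visible region now rows[0,16) x cols[4,8) = 16x4
Op 2 fold_right: fold axis v@6; visible region now rows[0,16) x cols[6,8) = 16x2
Op 3 fold_down: fold axis h@8; visible region now rows[8,16) x cols[6,8) = 8x2
Op 4 cut(0, 1): punch at orig (8,7); cuts so far [(8, 7)]; region rows[8,16) x cols[6,8) = 8x2
Op 5 cut(2, 0): punch at orig (10,6); cuts so far [(8, 7), (10, 6)]; region rows[8,16) x cols[6,8) = 8x2
Unfold 1 (reflect across h@8): 4 holes -> [(5, 6), (7, 7), (8, 7), (10, 6)]
Unfold 2 (reflect across v@6): 8 holes -> [(5, 5), (5, 6), (7, 4), (7, 7), (8, 4), (8, 7), (10, 5), (10, 6)]
Unfold 3 (reflect across v@4): 16 holes -> [(5, 1), (5, 2), (5, 5), (5, 6), (7, 0), (7, 3), (7, 4), (7, 7), (8, 0), (8, 3), (8, 4), (8, 7), (10, 1), (10, 2), (10, 5), (10, 6)]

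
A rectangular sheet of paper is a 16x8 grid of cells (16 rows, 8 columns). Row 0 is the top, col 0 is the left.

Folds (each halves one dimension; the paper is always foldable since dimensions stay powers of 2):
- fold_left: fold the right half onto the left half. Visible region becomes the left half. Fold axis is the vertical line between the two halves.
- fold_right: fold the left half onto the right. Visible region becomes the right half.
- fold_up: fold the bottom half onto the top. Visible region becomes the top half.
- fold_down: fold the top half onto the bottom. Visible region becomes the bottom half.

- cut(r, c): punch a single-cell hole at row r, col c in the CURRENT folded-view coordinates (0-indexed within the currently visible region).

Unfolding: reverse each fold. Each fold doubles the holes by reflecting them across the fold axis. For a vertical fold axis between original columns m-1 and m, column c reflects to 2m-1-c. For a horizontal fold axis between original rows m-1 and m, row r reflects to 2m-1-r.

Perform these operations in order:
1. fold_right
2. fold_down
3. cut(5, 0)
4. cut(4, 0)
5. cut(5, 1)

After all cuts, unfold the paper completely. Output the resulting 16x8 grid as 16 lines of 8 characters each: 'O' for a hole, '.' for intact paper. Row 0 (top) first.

Answer: ........
........
..OOOO..
...OO...
........
........
........
........
........
........
........
........
...OO...
..OOOO..
........
........

Derivation:
Op 1 fold_right: fold axis v@4; visible region now rows[0,16) x cols[4,8) = 16x4
Op 2 fold_down: fold axis h@8; visible region now rows[8,16) x cols[4,8) = 8x4
Op 3 cut(5, 0): punch at orig (13,4); cuts so far [(13, 4)]; region rows[8,16) x cols[4,8) = 8x4
Op 4 cut(4, 0): punch at orig (12,4); cuts so far [(12, 4), (13, 4)]; region rows[8,16) x cols[4,8) = 8x4
Op 5 cut(5, 1): punch at orig (13,5); cuts so far [(12, 4), (13, 4), (13, 5)]; region rows[8,16) x cols[4,8) = 8x4
Unfold 1 (reflect across h@8): 6 holes -> [(2, 4), (2, 5), (3, 4), (12, 4), (13, 4), (13, 5)]
Unfold 2 (reflect across v@4): 12 holes -> [(2, 2), (2, 3), (2, 4), (2, 5), (3, 3), (3, 4), (12, 3), (12, 4), (13, 2), (13, 3), (13, 4), (13, 5)]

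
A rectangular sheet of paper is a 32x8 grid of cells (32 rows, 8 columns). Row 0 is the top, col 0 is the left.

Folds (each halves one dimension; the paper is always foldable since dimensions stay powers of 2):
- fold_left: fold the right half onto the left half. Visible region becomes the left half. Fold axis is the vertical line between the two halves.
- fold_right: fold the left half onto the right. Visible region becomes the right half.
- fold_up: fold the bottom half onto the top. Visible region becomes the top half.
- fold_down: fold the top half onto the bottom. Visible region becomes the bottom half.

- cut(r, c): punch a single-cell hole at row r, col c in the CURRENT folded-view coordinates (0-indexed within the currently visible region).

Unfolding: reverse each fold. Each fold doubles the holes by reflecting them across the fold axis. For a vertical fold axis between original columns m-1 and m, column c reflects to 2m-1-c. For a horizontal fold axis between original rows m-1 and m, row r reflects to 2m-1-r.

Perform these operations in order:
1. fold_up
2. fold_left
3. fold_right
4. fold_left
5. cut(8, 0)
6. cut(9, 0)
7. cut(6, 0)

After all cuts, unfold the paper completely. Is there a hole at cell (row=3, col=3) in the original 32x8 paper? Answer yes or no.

Answer: no

Derivation:
Op 1 fold_up: fold axis h@16; visible region now rows[0,16) x cols[0,8) = 16x8
Op 2 fold_left: fold axis v@4; visible region now rows[0,16) x cols[0,4) = 16x4
Op 3 fold_right: fold axis v@2; visible region now rows[0,16) x cols[2,4) = 16x2
Op 4 fold_left: fold axis v@3; visible region now rows[0,16) x cols[2,3) = 16x1
Op 5 cut(8, 0): punch at orig (8,2); cuts so far [(8, 2)]; region rows[0,16) x cols[2,3) = 16x1
Op 6 cut(9, 0): punch at orig (9,2); cuts so far [(8, 2), (9, 2)]; region rows[0,16) x cols[2,3) = 16x1
Op 7 cut(6, 0): punch at orig (6,2); cuts so far [(6, 2), (8, 2), (9, 2)]; region rows[0,16) x cols[2,3) = 16x1
Unfold 1 (reflect across v@3): 6 holes -> [(6, 2), (6, 3), (8, 2), (8, 3), (9, 2), (9, 3)]
Unfold 2 (reflect across v@2): 12 holes -> [(6, 0), (6, 1), (6, 2), (6, 3), (8, 0), (8, 1), (8, 2), (8, 3), (9, 0), (9, 1), (9, 2), (9, 3)]
Unfold 3 (reflect across v@4): 24 holes -> [(6, 0), (6, 1), (6, 2), (6, 3), (6, 4), (6, 5), (6, 6), (6, 7), (8, 0), (8, 1), (8, 2), (8, 3), (8, 4), (8, 5), (8, 6), (8, 7), (9, 0), (9, 1), (9, 2), (9, 3), (9, 4), (9, 5), (9, 6), (9, 7)]
Unfold 4 (reflect across h@16): 48 holes -> [(6, 0), (6, 1), (6, 2), (6, 3), (6, 4), (6, 5), (6, 6), (6, 7), (8, 0), (8, 1), (8, 2), (8, 3), (8, 4), (8, 5), (8, 6), (8, 7), (9, 0), (9, 1), (9, 2), (9, 3), (9, 4), (9, 5), (9, 6), (9, 7), (22, 0), (22, 1), (22, 2), (22, 3), (22, 4), (22, 5), (22, 6), (22, 7), (23, 0), (23, 1), (23, 2), (23, 3), (23, 4), (23, 5), (23, 6), (23, 7), (25, 0), (25, 1), (25, 2), (25, 3), (25, 4), (25, 5), (25, 6), (25, 7)]
Holes: [(6, 0), (6, 1), (6, 2), (6, 3), (6, 4), (6, 5), (6, 6), (6, 7), (8, 0), (8, 1), (8, 2), (8, 3), (8, 4), (8, 5), (8, 6), (8, 7), (9, 0), (9, 1), (9, 2), (9, 3), (9, 4), (9, 5), (9, 6), (9, 7), (22, 0), (22, 1), (22, 2), (22, 3), (22, 4), (22, 5), (22, 6), (22, 7), (23, 0), (23, 1), (23, 2), (23, 3), (23, 4), (23, 5), (23, 6), (23, 7), (25, 0), (25, 1), (25, 2), (25, 3), (25, 4), (25, 5), (25, 6), (25, 7)]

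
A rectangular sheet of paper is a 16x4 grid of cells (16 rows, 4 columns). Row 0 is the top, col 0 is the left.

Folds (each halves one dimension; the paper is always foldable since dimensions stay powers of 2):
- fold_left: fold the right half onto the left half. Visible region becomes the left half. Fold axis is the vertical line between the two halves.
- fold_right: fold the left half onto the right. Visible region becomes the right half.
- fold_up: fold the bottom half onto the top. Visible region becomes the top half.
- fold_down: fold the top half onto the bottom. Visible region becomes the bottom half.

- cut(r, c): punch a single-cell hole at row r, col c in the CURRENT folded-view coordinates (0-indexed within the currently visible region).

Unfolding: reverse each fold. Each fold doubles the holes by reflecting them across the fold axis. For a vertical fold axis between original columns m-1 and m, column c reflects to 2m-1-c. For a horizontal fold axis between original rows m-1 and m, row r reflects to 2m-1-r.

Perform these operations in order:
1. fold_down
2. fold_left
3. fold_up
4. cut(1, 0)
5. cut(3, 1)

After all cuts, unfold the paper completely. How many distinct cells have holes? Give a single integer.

Answer: 16

Derivation:
Op 1 fold_down: fold axis h@8; visible region now rows[8,16) x cols[0,4) = 8x4
Op 2 fold_left: fold axis v@2; visible region now rows[8,16) x cols[0,2) = 8x2
Op 3 fold_up: fold axis h@12; visible region now rows[8,12) x cols[0,2) = 4x2
Op 4 cut(1, 0): punch at orig (9,0); cuts so far [(9, 0)]; region rows[8,12) x cols[0,2) = 4x2
Op 5 cut(3, 1): punch at orig (11,1); cuts so far [(9, 0), (11, 1)]; region rows[8,12) x cols[0,2) = 4x2
Unfold 1 (reflect across h@12): 4 holes -> [(9, 0), (11, 1), (12, 1), (14, 0)]
Unfold 2 (reflect across v@2): 8 holes -> [(9, 0), (9, 3), (11, 1), (11, 2), (12, 1), (12, 2), (14, 0), (14, 3)]
Unfold 3 (reflect across h@8): 16 holes -> [(1, 0), (1, 3), (3, 1), (3, 2), (4, 1), (4, 2), (6, 0), (6, 3), (9, 0), (9, 3), (11, 1), (11, 2), (12, 1), (12, 2), (14, 0), (14, 3)]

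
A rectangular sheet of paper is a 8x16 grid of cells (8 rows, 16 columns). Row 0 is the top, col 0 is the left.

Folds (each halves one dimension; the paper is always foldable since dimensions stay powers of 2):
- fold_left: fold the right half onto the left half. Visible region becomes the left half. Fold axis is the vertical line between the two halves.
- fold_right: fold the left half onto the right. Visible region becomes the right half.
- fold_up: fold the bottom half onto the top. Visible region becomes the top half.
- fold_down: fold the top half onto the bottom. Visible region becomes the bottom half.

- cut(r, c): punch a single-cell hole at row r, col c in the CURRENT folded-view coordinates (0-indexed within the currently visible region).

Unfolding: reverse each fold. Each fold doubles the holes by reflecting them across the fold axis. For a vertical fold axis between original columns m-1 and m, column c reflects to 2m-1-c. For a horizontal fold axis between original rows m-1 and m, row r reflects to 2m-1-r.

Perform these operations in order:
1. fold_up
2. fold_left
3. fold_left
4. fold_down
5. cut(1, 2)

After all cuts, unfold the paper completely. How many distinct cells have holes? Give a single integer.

Answer: 16

Derivation:
Op 1 fold_up: fold axis h@4; visible region now rows[0,4) x cols[0,16) = 4x16
Op 2 fold_left: fold axis v@8; visible region now rows[0,4) x cols[0,8) = 4x8
Op 3 fold_left: fold axis v@4; visible region now rows[0,4) x cols[0,4) = 4x4
Op 4 fold_down: fold axis h@2; visible region now rows[2,4) x cols[0,4) = 2x4
Op 5 cut(1, 2): punch at orig (3,2); cuts so far [(3, 2)]; region rows[2,4) x cols[0,4) = 2x4
Unfold 1 (reflect across h@2): 2 holes -> [(0, 2), (3, 2)]
Unfold 2 (reflect across v@4): 4 holes -> [(0, 2), (0, 5), (3, 2), (3, 5)]
Unfold 3 (reflect across v@8): 8 holes -> [(0, 2), (0, 5), (0, 10), (0, 13), (3, 2), (3, 5), (3, 10), (3, 13)]
Unfold 4 (reflect across h@4): 16 holes -> [(0, 2), (0, 5), (0, 10), (0, 13), (3, 2), (3, 5), (3, 10), (3, 13), (4, 2), (4, 5), (4, 10), (4, 13), (7, 2), (7, 5), (7, 10), (7, 13)]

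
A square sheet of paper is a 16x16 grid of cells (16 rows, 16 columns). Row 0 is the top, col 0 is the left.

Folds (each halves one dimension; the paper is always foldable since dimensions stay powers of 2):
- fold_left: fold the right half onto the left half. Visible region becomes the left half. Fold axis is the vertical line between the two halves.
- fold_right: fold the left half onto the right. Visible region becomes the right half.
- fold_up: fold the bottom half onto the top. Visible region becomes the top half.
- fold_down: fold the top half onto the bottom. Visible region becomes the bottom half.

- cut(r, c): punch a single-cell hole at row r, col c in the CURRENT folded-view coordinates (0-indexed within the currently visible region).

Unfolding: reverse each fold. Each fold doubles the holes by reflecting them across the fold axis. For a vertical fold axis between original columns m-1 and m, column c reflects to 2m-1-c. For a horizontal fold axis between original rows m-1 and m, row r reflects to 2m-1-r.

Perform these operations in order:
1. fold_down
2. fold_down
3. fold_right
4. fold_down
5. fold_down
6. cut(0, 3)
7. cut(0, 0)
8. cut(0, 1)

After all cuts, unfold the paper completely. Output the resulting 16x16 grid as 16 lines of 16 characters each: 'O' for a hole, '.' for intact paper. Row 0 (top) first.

Answer: ....O.OOOO.O....
....O.OOOO.O....
....O.OOOO.O....
....O.OOOO.O....
....O.OOOO.O....
....O.OOOO.O....
....O.OOOO.O....
....O.OOOO.O....
....O.OOOO.O....
....O.OOOO.O....
....O.OOOO.O....
....O.OOOO.O....
....O.OOOO.O....
....O.OOOO.O....
....O.OOOO.O....
....O.OOOO.O....

Derivation:
Op 1 fold_down: fold axis h@8; visible region now rows[8,16) x cols[0,16) = 8x16
Op 2 fold_down: fold axis h@12; visible region now rows[12,16) x cols[0,16) = 4x16
Op 3 fold_right: fold axis v@8; visible region now rows[12,16) x cols[8,16) = 4x8
Op 4 fold_down: fold axis h@14; visible region now rows[14,16) x cols[8,16) = 2x8
Op 5 fold_down: fold axis h@15; visible region now rows[15,16) x cols[8,16) = 1x8
Op 6 cut(0, 3): punch at orig (15,11); cuts so far [(15, 11)]; region rows[15,16) x cols[8,16) = 1x8
Op 7 cut(0, 0): punch at orig (15,8); cuts so far [(15, 8), (15, 11)]; region rows[15,16) x cols[8,16) = 1x8
Op 8 cut(0, 1): punch at orig (15,9); cuts so far [(15, 8), (15, 9), (15, 11)]; region rows[15,16) x cols[8,16) = 1x8
Unfold 1 (reflect across h@15): 6 holes -> [(14, 8), (14, 9), (14, 11), (15, 8), (15, 9), (15, 11)]
Unfold 2 (reflect across h@14): 12 holes -> [(12, 8), (12, 9), (12, 11), (13, 8), (13, 9), (13, 11), (14, 8), (14, 9), (14, 11), (15, 8), (15, 9), (15, 11)]
Unfold 3 (reflect across v@8): 24 holes -> [(12, 4), (12, 6), (12, 7), (12, 8), (12, 9), (12, 11), (13, 4), (13, 6), (13, 7), (13, 8), (13, 9), (13, 11), (14, 4), (14, 6), (14, 7), (14, 8), (14, 9), (14, 11), (15, 4), (15, 6), (15, 7), (15, 8), (15, 9), (15, 11)]
Unfold 4 (reflect across h@12): 48 holes -> [(8, 4), (8, 6), (8, 7), (8, 8), (8, 9), (8, 11), (9, 4), (9, 6), (9, 7), (9, 8), (9, 9), (9, 11), (10, 4), (10, 6), (10, 7), (10, 8), (10, 9), (10, 11), (11, 4), (11, 6), (11, 7), (11, 8), (11, 9), (11, 11), (12, 4), (12, 6), (12, 7), (12, 8), (12, 9), (12, 11), (13, 4), (13, 6), (13, 7), (13, 8), (13, 9), (13, 11), (14, 4), (14, 6), (14, 7), (14, 8), (14, 9), (14, 11), (15, 4), (15, 6), (15, 7), (15, 8), (15, 9), (15, 11)]
Unfold 5 (reflect across h@8): 96 holes -> [(0, 4), (0, 6), (0, 7), (0, 8), (0, 9), (0, 11), (1, 4), (1, 6), (1, 7), (1, 8), (1, 9), (1, 11), (2, 4), (2, 6), (2, 7), (2, 8), (2, 9), (2, 11), (3, 4), (3, 6), (3, 7), (3, 8), (3, 9), (3, 11), (4, 4), (4, 6), (4, 7), (4, 8), (4, 9), (4, 11), (5, 4), (5, 6), (5, 7), (5, 8), (5, 9), (5, 11), (6, 4), (6, 6), (6, 7), (6, 8), (6, 9), (6, 11), (7, 4), (7, 6), (7, 7), (7, 8), (7, 9), (7, 11), (8, 4), (8, 6), (8, 7), (8, 8), (8, 9), (8, 11), (9, 4), (9, 6), (9, 7), (9, 8), (9, 9), (9, 11), (10, 4), (10, 6), (10, 7), (10, 8), (10, 9), (10, 11), (11, 4), (11, 6), (11, 7), (11, 8), (11, 9), (11, 11), (12, 4), (12, 6), (12, 7), (12, 8), (12, 9), (12, 11), (13, 4), (13, 6), (13, 7), (13, 8), (13, 9), (13, 11), (14, 4), (14, 6), (14, 7), (14, 8), (14, 9), (14, 11), (15, 4), (15, 6), (15, 7), (15, 8), (15, 9), (15, 11)]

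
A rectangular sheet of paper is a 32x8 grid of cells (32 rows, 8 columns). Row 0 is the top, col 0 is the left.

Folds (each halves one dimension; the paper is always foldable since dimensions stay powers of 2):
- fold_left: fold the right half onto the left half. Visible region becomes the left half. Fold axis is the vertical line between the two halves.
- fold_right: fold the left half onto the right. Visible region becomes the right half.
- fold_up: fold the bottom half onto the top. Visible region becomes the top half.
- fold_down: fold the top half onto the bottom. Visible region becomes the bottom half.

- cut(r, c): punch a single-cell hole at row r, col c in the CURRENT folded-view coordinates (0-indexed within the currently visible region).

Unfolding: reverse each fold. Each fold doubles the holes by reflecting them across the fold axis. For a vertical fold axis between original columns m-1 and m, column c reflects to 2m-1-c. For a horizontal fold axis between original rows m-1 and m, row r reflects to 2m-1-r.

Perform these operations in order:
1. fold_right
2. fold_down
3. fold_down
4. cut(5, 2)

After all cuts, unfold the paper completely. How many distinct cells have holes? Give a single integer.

Op 1 fold_right: fold axis v@4; visible region now rows[0,32) x cols[4,8) = 32x4
Op 2 fold_down: fold axis h@16; visible region now rows[16,32) x cols[4,8) = 16x4
Op 3 fold_down: fold axis h@24; visible region now rows[24,32) x cols[4,8) = 8x4
Op 4 cut(5, 2): punch at orig (29,6); cuts so far [(29, 6)]; region rows[24,32) x cols[4,8) = 8x4
Unfold 1 (reflect across h@24): 2 holes -> [(18, 6), (29, 6)]
Unfold 2 (reflect across h@16): 4 holes -> [(2, 6), (13, 6), (18, 6), (29, 6)]
Unfold 3 (reflect across v@4): 8 holes -> [(2, 1), (2, 6), (13, 1), (13, 6), (18, 1), (18, 6), (29, 1), (29, 6)]

Answer: 8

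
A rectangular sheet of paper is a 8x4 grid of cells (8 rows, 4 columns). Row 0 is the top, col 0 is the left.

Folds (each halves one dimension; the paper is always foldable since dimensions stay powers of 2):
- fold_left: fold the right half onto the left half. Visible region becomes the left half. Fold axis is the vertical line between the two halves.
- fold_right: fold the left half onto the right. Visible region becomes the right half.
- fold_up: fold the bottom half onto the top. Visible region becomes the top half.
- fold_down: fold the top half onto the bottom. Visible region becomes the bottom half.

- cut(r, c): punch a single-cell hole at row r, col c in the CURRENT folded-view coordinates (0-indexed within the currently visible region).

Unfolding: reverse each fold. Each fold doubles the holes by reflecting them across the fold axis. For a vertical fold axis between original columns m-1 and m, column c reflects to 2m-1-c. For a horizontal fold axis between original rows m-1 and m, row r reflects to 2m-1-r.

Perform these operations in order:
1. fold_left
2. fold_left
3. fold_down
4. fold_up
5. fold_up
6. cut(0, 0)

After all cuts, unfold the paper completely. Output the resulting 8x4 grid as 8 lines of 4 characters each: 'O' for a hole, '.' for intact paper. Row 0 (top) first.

Op 1 fold_left: fold axis v@2; visible region now rows[0,8) x cols[0,2) = 8x2
Op 2 fold_left: fold axis v@1; visible region now rows[0,8) x cols[0,1) = 8x1
Op 3 fold_down: fold axis h@4; visible region now rows[4,8) x cols[0,1) = 4x1
Op 4 fold_up: fold axis h@6; visible region now rows[4,6) x cols[0,1) = 2x1
Op 5 fold_up: fold axis h@5; visible region now rows[4,5) x cols[0,1) = 1x1
Op 6 cut(0, 0): punch at orig (4,0); cuts so far [(4, 0)]; region rows[4,5) x cols[0,1) = 1x1
Unfold 1 (reflect across h@5): 2 holes -> [(4, 0), (5, 0)]
Unfold 2 (reflect across h@6): 4 holes -> [(4, 0), (5, 0), (6, 0), (7, 0)]
Unfold 3 (reflect across h@4): 8 holes -> [(0, 0), (1, 0), (2, 0), (3, 0), (4, 0), (5, 0), (6, 0), (7, 0)]
Unfold 4 (reflect across v@1): 16 holes -> [(0, 0), (0, 1), (1, 0), (1, 1), (2, 0), (2, 1), (3, 0), (3, 1), (4, 0), (4, 1), (5, 0), (5, 1), (6, 0), (6, 1), (7, 0), (7, 1)]
Unfold 5 (reflect across v@2): 32 holes -> [(0, 0), (0, 1), (0, 2), (0, 3), (1, 0), (1, 1), (1, 2), (1, 3), (2, 0), (2, 1), (2, 2), (2, 3), (3, 0), (3, 1), (3, 2), (3, 3), (4, 0), (4, 1), (4, 2), (4, 3), (5, 0), (5, 1), (5, 2), (5, 3), (6, 0), (6, 1), (6, 2), (6, 3), (7, 0), (7, 1), (7, 2), (7, 3)]

Answer: OOOO
OOOO
OOOO
OOOO
OOOO
OOOO
OOOO
OOOO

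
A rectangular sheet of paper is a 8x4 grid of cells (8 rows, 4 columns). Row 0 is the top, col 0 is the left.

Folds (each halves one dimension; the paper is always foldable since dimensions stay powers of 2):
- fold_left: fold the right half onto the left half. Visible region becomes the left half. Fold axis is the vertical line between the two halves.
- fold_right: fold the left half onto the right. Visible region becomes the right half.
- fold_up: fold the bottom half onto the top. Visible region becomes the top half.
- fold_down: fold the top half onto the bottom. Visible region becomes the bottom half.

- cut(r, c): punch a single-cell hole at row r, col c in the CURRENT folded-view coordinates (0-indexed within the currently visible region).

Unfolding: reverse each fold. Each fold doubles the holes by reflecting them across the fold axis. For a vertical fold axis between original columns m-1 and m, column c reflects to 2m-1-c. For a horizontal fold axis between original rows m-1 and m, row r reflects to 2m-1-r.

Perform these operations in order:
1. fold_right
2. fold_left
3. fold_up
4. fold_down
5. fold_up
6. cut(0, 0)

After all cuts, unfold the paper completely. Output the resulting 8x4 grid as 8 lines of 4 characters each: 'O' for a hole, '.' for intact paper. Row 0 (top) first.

Op 1 fold_right: fold axis v@2; visible region now rows[0,8) x cols[2,4) = 8x2
Op 2 fold_left: fold axis v@3; visible region now rows[0,8) x cols[2,3) = 8x1
Op 3 fold_up: fold axis h@4; visible region now rows[0,4) x cols[2,3) = 4x1
Op 4 fold_down: fold axis h@2; visible region now rows[2,4) x cols[2,3) = 2x1
Op 5 fold_up: fold axis h@3; visible region now rows[2,3) x cols[2,3) = 1x1
Op 6 cut(0, 0): punch at orig (2,2); cuts so far [(2, 2)]; region rows[2,3) x cols[2,3) = 1x1
Unfold 1 (reflect across h@3): 2 holes -> [(2, 2), (3, 2)]
Unfold 2 (reflect across h@2): 4 holes -> [(0, 2), (1, 2), (2, 2), (3, 2)]
Unfold 3 (reflect across h@4): 8 holes -> [(0, 2), (1, 2), (2, 2), (3, 2), (4, 2), (5, 2), (6, 2), (7, 2)]
Unfold 4 (reflect across v@3): 16 holes -> [(0, 2), (0, 3), (1, 2), (1, 3), (2, 2), (2, 3), (3, 2), (3, 3), (4, 2), (4, 3), (5, 2), (5, 3), (6, 2), (6, 3), (7, 2), (7, 3)]
Unfold 5 (reflect across v@2): 32 holes -> [(0, 0), (0, 1), (0, 2), (0, 3), (1, 0), (1, 1), (1, 2), (1, 3), (2, 0), (2, 1), (2, 2), (2, 3), (3, 0), (3, 1), (3, 2), (3, 3), (4, 0), (4, 1), (4, 2), (4, 3), (5, 0), (5, 1), (5, 2), (5, 3), (6, 0), (6, 1), (6, 2), (6, 3), (7, 0), (7, 1), (7, 2), (7, 3)]

Answer: OOOO
OOOO
OOOO
OOOO
OOOO
OOOO
OOOO
OOOO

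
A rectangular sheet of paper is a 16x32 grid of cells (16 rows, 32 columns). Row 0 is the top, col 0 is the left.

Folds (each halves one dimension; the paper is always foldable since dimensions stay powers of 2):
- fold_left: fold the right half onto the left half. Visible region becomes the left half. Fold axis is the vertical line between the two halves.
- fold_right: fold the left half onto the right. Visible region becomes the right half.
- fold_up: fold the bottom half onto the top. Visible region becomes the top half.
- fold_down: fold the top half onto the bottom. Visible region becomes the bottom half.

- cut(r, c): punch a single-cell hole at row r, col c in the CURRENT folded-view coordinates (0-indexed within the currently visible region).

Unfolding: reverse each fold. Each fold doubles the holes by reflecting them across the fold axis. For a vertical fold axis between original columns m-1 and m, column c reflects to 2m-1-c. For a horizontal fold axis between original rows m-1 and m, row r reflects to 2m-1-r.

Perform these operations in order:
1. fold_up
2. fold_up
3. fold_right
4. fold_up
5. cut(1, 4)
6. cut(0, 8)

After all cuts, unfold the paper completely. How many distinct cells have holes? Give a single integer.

Answer: 32

Derivation:
Op 1 fold_up: fold axis h@8; visible region now rows[0,8) x cols[0,32) = 8x32
Op 2 fold_up: fold axis h@4; visible region now rows[0,4) x cols[0,32) = 4x32
Op 3 fold_right: fold axis v@16; visible region now rows[0,4) x cols[16,32) = 4x16
Op 4 fold_up: fold axis h@2; visible region now rows[0,2) x cols[16,32) = 2x16
Op 5 cut(1, 4): punch at orig (1,20); cuts so far [(1, 20)]; region rows[0,2) x cols[16,32) = 2x16
Op 6 cut(0, 8): punch at orig (0,24); cuts so far [(0, 24), (1, 20)]; region rows[0,2) x cols[16,32) = 2x16
Unfold 1 (reflect across h@2): 4 holes -> [(0, 24), (1, 20), (2, 20), (3, 24)]
Unfold 2 (reflect across v@16): 8 holes -> [(0, 7), (0, 24), (1, 11), (1, 20), (2, 11), (2, 20), (3, 7), (3, 24)]
Unfold 3 (reflect across h@4): 16 holes -> [(0, 7), (0, 24), (1, 11), (1, 20), (2, 11), (2, 20), (3, 7), (3, 24), (4, 7), (4, 24), (5, 11), (5, 20), (6, 11), (6, 20), (7, 7), (7, 24)]
Unfold 4 (reflect across h@8): 32 holes -> [(0, 7), (0, 24), (1, 11), (1, 20), (2, 11), (2, 20), (3, 7), (3, 24), (4, 7), (4, 24), (5, 11), (5, 20), (6, 11), (6, 20), (7, 7), (7, 24), (8, 7), (8, 24), (9, 11), (9, 20), (10, 11), (10, 20), (11, 7), (11, 24), (12, 7), (12, 24), (13, 11), (13, 20), (14, 11), (14, 20), (15, 7), (15, 24)]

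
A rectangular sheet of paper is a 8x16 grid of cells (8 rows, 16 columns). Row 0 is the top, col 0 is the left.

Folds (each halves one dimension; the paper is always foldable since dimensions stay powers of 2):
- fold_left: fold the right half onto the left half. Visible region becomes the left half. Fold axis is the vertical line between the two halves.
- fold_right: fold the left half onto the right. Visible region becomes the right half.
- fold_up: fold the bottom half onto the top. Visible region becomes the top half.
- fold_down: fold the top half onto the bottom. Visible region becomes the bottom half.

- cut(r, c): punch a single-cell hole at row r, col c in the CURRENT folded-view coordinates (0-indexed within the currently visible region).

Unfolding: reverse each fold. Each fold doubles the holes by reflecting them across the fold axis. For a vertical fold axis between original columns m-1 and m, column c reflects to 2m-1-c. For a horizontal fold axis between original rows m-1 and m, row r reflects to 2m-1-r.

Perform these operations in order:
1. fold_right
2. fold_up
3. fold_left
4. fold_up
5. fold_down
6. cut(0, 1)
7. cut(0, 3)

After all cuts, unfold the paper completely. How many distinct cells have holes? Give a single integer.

Op 1 fold_right: fold axis v@8; visible region now rows[0,8) x cols[8,16) = 8x8
Op 2 fold_up: fold axis h@4; visible region now rows[0,4) x cols[8,16) = 4x8
Op 3 fold_left: fold axis v@12; visible region now rows[0,4) x cols[8,12) = 4x4
Op 4 fold_up: fold axis h@2; visible region now rows[0,2) x cols[8,12) = 2x4
Op 5 fold_down: fold axis h@1; visible region now rows[1,2) x cols[8,12) = 1x4
Op 6 cut(0, 1): punch at orig (1,9); cuts so far [(1, 9)]; region rows[1,2) x cols[8,12) = 1x4
Op 7 cut(0, 3): punch at orig (1,11); cuts so far [(1, 9), (1, 11)]; region rows[1,2) x cols[8,12) = 1x4
Unfold 1 (reflect across h@1): 4 holes -> [(0, 9), (0, 11), (1, 9), (1, 11)]
Unfold 2 (reflect across h@2): 8 holes -> [(0, 9), (0, 11), (1, 9), (1, 11), (2, 9), (2, 11), (3, 9), (3, 11)]
Unfold 3 (reflect across v@12): 16 holes -> [(0, 9), (0, 11), (0, 12), (0, 14), (1, 9), (1, 11), (1, 12), (1, 14), (2, 9), (2, 11), (2, 12), (2, 14), (3, 9), (3, 11), (3, 12), (3, 14)]
Unfold 4 (reflect across h@4): 32 holes -> [(0, 9), (0, 11), (0, 12), (0, 14), (1, 9), (1, 11), (1, 12), (1, 14), (2, 9), (2, 11), (2, 12), (2, 14), (3, 9), (3, 11), (3, 12), (3, 14), (4, 9), (4, 11), (4, 12), (4, 14), (5, 9), (5, 11), (5, 12), (5, 14), (6, 9), (6, 11), (6, 12), (6, 14), (7, 9), (7, 11), (7, 12), (7, 14)]
Unfold 5 (reflect across v@8): 64 holes -> [(0, 1), (0, 3), (0, 4), (0, 6), (0, 9), (0, 11), (0, 12), (0, 14), (1, 1), (1, 3), (1, 4), (1, 6), (1, 9), (1, 11), (1, 12), (1, 14), (2, 1), (2, 3), (2, 4), (2, 6), (2, 9), (2, 11), (2, 12), (2, 14), (3, 1), (3, 3), (3, 4), (3, 6), (3, 9), (3, 11), (3, 12), (3, 14), (4, 1), (4, 3), (4, 4), (4, 6), (4, 9), (4, 11), (4, 12), (4, 14), (5, 1), (5, 3), (5, 4), (5, 6), (5, 9), (5, 11), (5, 12), (5, 14), (6, 1), (6, 3), (6, 4), (6, 6), (6, 9), (6, 11), (6, 12), (6, 14), (7, 1), (7, 3), (7, 4), (7, 6), (7, 9), (7, 11), (7, 12), (7, 14)]

Answer: 64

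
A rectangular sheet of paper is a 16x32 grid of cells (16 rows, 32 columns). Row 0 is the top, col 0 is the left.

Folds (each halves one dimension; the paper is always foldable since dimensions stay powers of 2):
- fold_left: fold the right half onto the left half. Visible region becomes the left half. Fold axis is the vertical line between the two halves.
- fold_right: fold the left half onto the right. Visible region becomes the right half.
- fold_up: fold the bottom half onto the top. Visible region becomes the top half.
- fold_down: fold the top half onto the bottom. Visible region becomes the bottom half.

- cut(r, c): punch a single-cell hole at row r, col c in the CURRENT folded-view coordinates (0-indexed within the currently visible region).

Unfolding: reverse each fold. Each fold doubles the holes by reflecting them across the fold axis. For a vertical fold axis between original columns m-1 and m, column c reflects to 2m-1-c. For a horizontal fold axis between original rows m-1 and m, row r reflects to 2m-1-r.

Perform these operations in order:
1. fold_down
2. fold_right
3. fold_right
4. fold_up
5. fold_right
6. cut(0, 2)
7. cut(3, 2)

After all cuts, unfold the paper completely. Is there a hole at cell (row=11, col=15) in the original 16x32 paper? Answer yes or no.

Answer: no

Derivation:
Op 1 fold_down: fold axis h@8; visible region now rows[8,16) x cols[0,32) = 8x32
Op 2 fold_right: fold axis v@16; visible region now rows[8,16) x cols[16,32) = 8x16
Op 3 fold_right: fold axis v@24; visible region now rows[8,16) x cols[24,32) = 8x8
Op 4 fold_up: fold axis h@12; visible region now rows[8,12) x cols[24,32) = 4x8
Op 5 fold_right: fold axis v@28; visible region now rows[8,12) x cols[28,32) = 4x4
Op 6 cut(0, 2): punch at orig (8,30); cuts so far [(8, 30)]; region rows[8,12) x cols[28,32) = 4x4
Op 7 cut(3, 2): punch at orig (11,30); cuts so far [(8, 30), (11, 30)]; region rows[8,12) x cols[28,32) = 4x4
Unfold 1 (reflect across v@28): 4 holes -> [(8, 25), (8, 30), (11, 25), (11, 30)]
Unfold 2 (reflect across h@12): 8 holes -> [(8, 25), (8, 30), (11, 25), (11, 30), (12, 25), (12, 30), (15, 25), (15, 30)]
Unfold 3 (reflect across v@24): 16 holes -> [(8, 17), (8, 22), (8, 25), (8, 30), (11, 17), (11, 22), (11, 25), (11, 30), (12, 17), (12, 22), (12, 25), (12, 30), (15, 17), (15, 22), (15, 25), (15, 30)]
Unfold 4 (reflect across v@16): 32 holes -> [(8, 1), (8, 6), (8, 9), (8, 14), (8, 17), (8, 22), (8, 25), (8, 30), (11, 1), (11, 6), (11, 9), (11, 14), (11, 17), (11, 22), (11, 25), (11, 30), (12, 1), (12, 6), (12, 9), (12, 14), (12, 17), (12, 22), (12, 25), (12, 30), (15, 1), (15, 6), (15, 9), (15, 14), (15, 17), (15, 22), (15, 25), (15, 30)]
Unfold 5 (reflect across h@8): 64 holes -> [(0, 1), (0, 6), (0, 9), (0, 14), (0, 17), (0, 22), (0, 25), (0, 30), (3, 1), (3, 6), (3, 9), (3, 14), (3, 17), (3, 22), (3, 25), (3, 30), (4, 1), (4, 6), (4, 9), (4, 14), (4, 17), (4, 22), (4, 25), (4, 30), (7, 1), (7, 6), (7, 9), (7, 14), (7, 17), (7, 22), (7, 25), (7, 30), (8, 1), (8, 6), (8, 9), (8, 14), (8, 17), (8, 22), (8, 25), (8, 30), (11, 1), (11, 6), (11, 9), (11, 14), (11, 17), (11, 22), (11, 25), (11, 30), (12, 1), (12, 6), (12, 9), (12, 14), (12, 17), (12, 22), (12, 25), (12, 30), (15, 1), (15, 6), (15, 9), (15, 14), (15, 17), (15, 22), (15, 25), (15, 30)]
Holes: [(0, 1), (0, 6), (0, 9), (0, 14), (0, 17), (0, 22), (0, 25), (0, 30), (3, 1), (3, 6), (3, 9), (3, 14), (3, 17), (3, 22), (3, 25), (3, 30), (4, 1), (4, 6), (4, 9), (4, 14), (4, 17), (4, 22), (4, 25), (4, 30), (7, 1), (7, 6), (7, 9), (7, 14), (7, 17), (7, 22), (7, 25), (7, 30), (8, 1), (8, 6), (8, 9), (8, 14), (8, 17), (8, 22), (8, 25), (8, 30), (11, 1), (11, 6), (11, 9), (11, 14), (11, 17), (11, 22), (11, 25), (11, 30), (12, 1), (12, 6), (12, 9), (12, 14), (12, 17), (12, 22), (12, 25), (12, 30), (15, 1), (15, 6), (15, 9), (15, 14), (15, 17), (15, 22), (15, 25), (15, 30)]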